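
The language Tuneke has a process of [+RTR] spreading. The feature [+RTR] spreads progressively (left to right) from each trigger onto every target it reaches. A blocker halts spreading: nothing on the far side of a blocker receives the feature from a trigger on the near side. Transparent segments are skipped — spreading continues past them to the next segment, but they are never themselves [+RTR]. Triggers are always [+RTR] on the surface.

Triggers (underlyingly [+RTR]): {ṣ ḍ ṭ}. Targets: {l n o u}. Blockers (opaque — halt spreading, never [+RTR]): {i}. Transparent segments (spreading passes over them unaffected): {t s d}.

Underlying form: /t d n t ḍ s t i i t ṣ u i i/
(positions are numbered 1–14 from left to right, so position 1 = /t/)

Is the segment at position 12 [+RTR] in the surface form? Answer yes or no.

From /ḍ/ at 5 rightward: 6 /s/ transparent; 7 /t/ transparent; 8 /i/ blocks.
From /ṣ/ at 11 rightward: 12 /u/ → [+RTR]; 13 /i/ blocks.
Target with no active source: position 3 stays [-emphatic].
[+RTR] positions on the surface: 5 11 12.

yes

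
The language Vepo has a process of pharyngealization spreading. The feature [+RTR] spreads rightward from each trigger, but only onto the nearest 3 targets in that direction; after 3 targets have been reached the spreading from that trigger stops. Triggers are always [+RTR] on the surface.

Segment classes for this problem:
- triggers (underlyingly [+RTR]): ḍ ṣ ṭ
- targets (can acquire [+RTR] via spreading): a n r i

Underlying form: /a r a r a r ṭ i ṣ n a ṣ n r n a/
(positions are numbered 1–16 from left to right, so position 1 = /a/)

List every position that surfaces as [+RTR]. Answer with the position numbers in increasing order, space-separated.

From /ṭ/ at 7 rightward: 8 /i/ → [+RTR]; 9 /ṣ/ is itself a trigger — this domain ends here.
From /ṣ/ at 9 rightward: 10 /n/ → [+RTR]; 11 /a/ → [+RTR]; 12 /ṣ/ is itself a trigger — this domain ends here.
From /ṣ/ at 12 rightward: 13 /n/ → [+RTR]; 14 /r/ → [+RTR]; 15 /n/ → [+RTR]; bound reached.
Targets with no active source: positions 1 2 3 4 5 6 16 stay [-emphatic].

7 8 9 10 11 12 13 14 15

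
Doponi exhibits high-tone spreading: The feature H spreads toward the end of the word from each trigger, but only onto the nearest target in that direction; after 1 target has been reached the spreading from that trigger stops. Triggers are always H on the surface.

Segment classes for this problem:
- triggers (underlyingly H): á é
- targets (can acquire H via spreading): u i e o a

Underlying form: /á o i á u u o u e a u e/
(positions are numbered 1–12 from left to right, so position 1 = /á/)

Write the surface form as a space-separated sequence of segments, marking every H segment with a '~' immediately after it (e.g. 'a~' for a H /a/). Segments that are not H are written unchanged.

á~ o~ i á~ u~ u o u e a u e

From /á/ at 1 rightward: 2 /o/ → H; bound reached.
From /á/ at 4 rightward: 5 /u/ → H; bound reached.
Targets with no active source: positions 3 6 7 8 9 10 11 12 stay [-high tone].
H positions on the surface: 1 2 4 5.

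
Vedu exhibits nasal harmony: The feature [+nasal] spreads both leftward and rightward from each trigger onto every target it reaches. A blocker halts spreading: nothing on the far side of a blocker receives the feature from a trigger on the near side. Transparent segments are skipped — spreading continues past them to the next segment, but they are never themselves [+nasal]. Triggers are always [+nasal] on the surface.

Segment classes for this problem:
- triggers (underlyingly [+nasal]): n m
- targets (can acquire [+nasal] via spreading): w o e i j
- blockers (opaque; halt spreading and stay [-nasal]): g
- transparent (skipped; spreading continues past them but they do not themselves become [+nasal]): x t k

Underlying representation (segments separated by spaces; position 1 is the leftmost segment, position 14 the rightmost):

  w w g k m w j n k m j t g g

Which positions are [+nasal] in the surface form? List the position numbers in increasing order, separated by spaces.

5 6 7 8 10 11

From /m/ at 5 rightward: 6 /w/ → [+nasal]; 7 /j/ → [+nasal]; 8 /n/ is itself a trigger — this domain ends here.
From /m/ at 5 leftward: 4 /k/ transparent; 3 /g/ blocks.
From /n/ at 8 rightward: 9 /k/ transparent; 10 /m/ is itself a trigger — this domain ends here.
From /n/ at 8 leftward: 7 /j/ → [+nasal]; 6 /w/ → [+nasal]; 5 /m/ is itself a trigger — this domain ends here.
From /m/ at 10 rightward: 11 /j/ → [+nasal]; 12 /t/ transparent; 13 /g/ blocks.
From /m/ at 10 leftward: 9 /k/ transparent; 8 /n/ is itself a trigger — this domain ends here.
Targets with no active source: positions 1 2 stay [-nasal].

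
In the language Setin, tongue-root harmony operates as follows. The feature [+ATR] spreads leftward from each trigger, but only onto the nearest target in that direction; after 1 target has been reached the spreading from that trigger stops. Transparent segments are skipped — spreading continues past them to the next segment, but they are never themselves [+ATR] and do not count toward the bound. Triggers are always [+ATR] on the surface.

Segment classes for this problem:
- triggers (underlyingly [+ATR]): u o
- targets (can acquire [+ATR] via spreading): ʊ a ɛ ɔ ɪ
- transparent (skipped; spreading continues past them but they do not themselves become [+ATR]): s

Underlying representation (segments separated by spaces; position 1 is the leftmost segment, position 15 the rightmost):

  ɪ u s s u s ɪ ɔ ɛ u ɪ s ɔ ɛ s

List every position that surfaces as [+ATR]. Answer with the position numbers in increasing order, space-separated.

From /u/ at 2 leftward: 1 /ɪ/ → [+ATR]; bound reached.
From /u/ at 5 leftward: 4 /s/ transparent; 3 /s/ transparent; 2 /u/ is itself a trigger — this domain ends here.
From /u/ at 10 leftward: 9 /ɛ/ → [+ATR]; bound reached.
Targets with no active source: positions 7 8 11 13 14 stay [-ATR].

1 2 5 9 10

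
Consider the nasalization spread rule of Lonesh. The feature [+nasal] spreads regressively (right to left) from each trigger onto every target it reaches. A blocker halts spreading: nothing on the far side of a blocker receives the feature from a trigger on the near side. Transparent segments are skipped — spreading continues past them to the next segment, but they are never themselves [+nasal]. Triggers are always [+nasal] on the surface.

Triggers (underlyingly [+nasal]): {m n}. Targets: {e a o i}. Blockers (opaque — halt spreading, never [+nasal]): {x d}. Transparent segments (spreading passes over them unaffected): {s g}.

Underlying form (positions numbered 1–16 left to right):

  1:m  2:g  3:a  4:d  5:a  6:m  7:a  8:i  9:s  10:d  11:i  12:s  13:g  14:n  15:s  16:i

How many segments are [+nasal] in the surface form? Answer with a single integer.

From /m/ at 1 leftward: word edge.
From /m/ at 6 leftward: 5 /a/ → [+nasal]; 4 /d/ blocks.
From /n/ at 14 leftward: 13 /g/ transparent; 12 /s/ transparent; 11 /i/ → [+nasal]; 10 /d/ blocks.
Targets with no active source: positions 3 7 8 16 stay [-nasal].
[+nasal] positions on the surface: 1 5 6 11 14.

5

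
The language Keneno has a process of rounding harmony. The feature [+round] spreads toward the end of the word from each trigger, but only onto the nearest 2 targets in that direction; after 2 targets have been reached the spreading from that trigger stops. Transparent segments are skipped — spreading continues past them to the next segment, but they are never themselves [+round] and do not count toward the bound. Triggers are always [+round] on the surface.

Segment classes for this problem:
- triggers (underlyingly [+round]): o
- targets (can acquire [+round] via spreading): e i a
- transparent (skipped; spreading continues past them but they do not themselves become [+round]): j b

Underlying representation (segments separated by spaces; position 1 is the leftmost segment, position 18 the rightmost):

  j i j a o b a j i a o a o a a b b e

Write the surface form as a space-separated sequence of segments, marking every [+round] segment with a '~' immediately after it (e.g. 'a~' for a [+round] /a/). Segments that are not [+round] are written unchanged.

j i j a o~ b a~ j i~ a o~ a~ o~ a~ a~ b b e

From /o/ at 5 rightward: 6 /b/ transparent; 7 /a/ → [+round]; 8 /j/ transparent; 9 /i/ → [+round]; bound reached.
From /o/ at 11 rightward: 12 /a/ → [+round]; 13 /o/ is itself a trigger — this domain ends here.
From /o/ at 13 rightward: 14 /a/ → [+round]; 15 /a/ → [+round]; bound reached.
Targets with no active source: positions 2 4 10 18 stay [-round].
[+round] positions on the surface: 5 7 9 11 12 13 14 15.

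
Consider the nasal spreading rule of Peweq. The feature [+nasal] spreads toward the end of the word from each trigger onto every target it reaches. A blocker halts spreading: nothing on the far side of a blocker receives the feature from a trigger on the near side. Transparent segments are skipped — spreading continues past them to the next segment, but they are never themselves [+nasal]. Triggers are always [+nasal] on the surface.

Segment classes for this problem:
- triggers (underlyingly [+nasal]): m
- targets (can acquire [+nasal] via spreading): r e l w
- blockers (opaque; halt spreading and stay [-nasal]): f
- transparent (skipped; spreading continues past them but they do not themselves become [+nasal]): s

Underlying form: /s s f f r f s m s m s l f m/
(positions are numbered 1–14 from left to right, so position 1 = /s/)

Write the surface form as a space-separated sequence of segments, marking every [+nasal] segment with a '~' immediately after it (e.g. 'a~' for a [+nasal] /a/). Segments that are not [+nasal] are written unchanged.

s s f f r f s m~ s m~ s l~ f m~

From /m/ at 8 rightward: 9 /s/ transparent; 10 /m/ is itself a trigger — this domain ends here.
From /m/ at 10 rightward: 11 /s/ transparent; 12 /l/ → [+nasal]; 13 /f/ blocks.
From /m/ at 14 rightward: word edge.
Target with no active source: position 5 stays [-nasal].
[+nasal] positions on the surface: 8 10 12 14.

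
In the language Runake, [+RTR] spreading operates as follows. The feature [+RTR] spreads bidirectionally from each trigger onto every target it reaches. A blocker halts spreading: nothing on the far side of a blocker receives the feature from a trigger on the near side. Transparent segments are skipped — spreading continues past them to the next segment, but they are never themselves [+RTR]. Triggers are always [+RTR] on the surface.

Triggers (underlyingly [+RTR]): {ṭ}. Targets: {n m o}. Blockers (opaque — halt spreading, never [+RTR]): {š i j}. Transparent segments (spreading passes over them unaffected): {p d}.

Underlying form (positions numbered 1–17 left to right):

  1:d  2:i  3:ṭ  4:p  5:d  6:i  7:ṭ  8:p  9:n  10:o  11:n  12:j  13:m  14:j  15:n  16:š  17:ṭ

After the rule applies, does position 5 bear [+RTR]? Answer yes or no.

no

From /ṭ/ at 3 rightward: 4 /p/ transparent; 5 /d/ transparent; 6 /i/ blocks.
From /ṭ/ at 3 leftward: 2 /i/ blocks.
From /ṭ/ at 7 rightward: 8 /p/ transparent; 9 /n/ → [+RTR]; 10 /o/ → [+RTR]; 11 /n/ → [+RTR]; 12 /j/ blocks.
From /ṭ/ at 7 leftward: 6 /i/ blocks.
From /ṭ/ at 17 rightward: word edge.
From /ṭ/ at 17 leftward: 16 /š/ blocks.
Targets with no active source: positions 13 15 stay [-emphatic].
[+RTR] positions on the surface: 3 7 9 10 11 17.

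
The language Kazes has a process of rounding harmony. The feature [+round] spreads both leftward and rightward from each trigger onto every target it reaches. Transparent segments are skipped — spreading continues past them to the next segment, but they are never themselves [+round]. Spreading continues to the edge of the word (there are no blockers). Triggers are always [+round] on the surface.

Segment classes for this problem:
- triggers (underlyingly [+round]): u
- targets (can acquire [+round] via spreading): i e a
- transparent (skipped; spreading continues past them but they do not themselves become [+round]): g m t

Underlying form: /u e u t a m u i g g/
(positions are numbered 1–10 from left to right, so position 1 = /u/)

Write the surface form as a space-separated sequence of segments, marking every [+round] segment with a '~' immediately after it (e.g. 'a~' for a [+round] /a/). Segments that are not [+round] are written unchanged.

u~ e~ u~ t a~ m u~ i~ g g

From /u/ at 1 rightward: 2 /e/ → [+round]; 3 /u/ is itself a trigger — this domain ends here.
From /u/ at 1 leftward: word edge.
From /u/ at 3 rightward: 4 /t/ transparent; 5 /a/ → [+round]; 6 /m/ transparent; 7 /u/ is itself a trigger — this domain ends here.
From /u/ at 3 leftward: 2 /e/ → [+round]; 1 /u/ is itself a trigger — this domain ends here.
From /u/ at 7 rightward: 8 /i/ → [+round]; 9 /g/ transparent; 10 /g/ transparent; word edge.
From /u/ at 7 leftward: 6 /m/ transparent; 5 /a/ → [+round]; 4 /t/ transparent; 3 /u/ is itself a trigger — this domain ends here.
[+round] positions on the surface: 1 2 3 5 7 8.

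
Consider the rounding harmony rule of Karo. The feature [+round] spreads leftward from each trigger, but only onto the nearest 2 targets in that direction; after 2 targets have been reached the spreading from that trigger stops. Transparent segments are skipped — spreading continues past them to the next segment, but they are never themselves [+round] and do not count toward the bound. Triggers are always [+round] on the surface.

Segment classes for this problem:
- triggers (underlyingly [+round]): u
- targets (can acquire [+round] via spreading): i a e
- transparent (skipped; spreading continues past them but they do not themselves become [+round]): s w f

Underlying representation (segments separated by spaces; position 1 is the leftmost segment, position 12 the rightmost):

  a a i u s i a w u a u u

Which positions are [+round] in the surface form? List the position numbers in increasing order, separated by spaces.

2 3 4 6 7 9 10 11 12

From /u/ at 4 leftward: 3 /i/ → [+round]; 2 /a/ → [+round]; bound reached.
From /u/ at 9 leftward: 8 /w/ transparent; 7 /a/ → [+round]; 6 /i/ → [+round]; bound reached.
From /u/ at 11 leftward: 10 /a/ → [+round]; 9 /u/ is itself a trigger — this domain ends here.
From /u/ at 12 leftward: 11 /u/ is itself a trigger — this domain ends here.
Target with no active source: position 1 stays [-round].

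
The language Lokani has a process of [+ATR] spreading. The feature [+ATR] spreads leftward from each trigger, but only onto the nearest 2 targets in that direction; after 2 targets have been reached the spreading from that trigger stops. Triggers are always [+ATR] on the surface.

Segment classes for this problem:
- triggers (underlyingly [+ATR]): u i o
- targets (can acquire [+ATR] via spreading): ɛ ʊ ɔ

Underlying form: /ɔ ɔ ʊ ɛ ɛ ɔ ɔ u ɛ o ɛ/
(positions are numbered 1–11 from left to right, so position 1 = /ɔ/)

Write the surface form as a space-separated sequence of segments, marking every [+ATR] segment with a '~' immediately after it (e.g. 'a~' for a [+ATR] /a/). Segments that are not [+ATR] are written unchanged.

ɔ ɔ ʊ ɛ ɛ ɔ~ ɔ~ u~ ɛ~ o~ ɛ

From /u/ at 8 leftward: 7 /ɔ/ → [+ATR]; 6 /ɔ/ → [+ATR]; bound reached.
From /o/ at 10 leftward: 9 /ɛ/ → [+ATR]; 8 /u/ is itself a trigger — this domain ends here.
Targets with no active source: positions 1 2 3 4 5 11 stay [-ATR].
[+ATR] positions on the surface: 6 7 8 9 10.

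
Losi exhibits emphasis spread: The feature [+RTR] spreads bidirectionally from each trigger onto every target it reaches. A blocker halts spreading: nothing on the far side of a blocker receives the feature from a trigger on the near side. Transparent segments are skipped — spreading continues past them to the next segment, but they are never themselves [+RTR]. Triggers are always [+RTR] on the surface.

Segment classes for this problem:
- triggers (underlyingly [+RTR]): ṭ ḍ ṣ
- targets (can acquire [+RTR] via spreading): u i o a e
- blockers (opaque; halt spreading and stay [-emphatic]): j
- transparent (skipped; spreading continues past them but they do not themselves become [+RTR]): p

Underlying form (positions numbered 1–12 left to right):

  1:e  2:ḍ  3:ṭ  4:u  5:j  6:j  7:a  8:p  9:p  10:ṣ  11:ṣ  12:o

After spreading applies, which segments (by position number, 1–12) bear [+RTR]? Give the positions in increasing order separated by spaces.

From /ḍ/ at 2 rightward: 3 /ṭ/ is itself a trigger — this domain ends here.
From /ḍ/ at 2 leftward: 1 /e/ → [+RTR]; word edge.
From /ṭ/ at 3 rightward: 4 /u/ → [+RTR]; 5 /j/ blocks.
From /ṭ/ at 3 leftward: 2 /ḍ/ is itself a trigger — this domain ends here.
From /ṣ/ at 10 rightward: 11 /ṣ/ is itself a trigger — this domain ends here.
From /ṣ/ at 10 leftward: 9 /p/ transparent; 8 /p/ transparent; 7 /a/ → [+RTR]; 6 /j/ blocks.
From /ṣ/ at 11 rightward: 12 /o/ → [+RTR]; word edge.
From /ṣ/ at 11 leftward: 10 /ṣ/ is itself a trigger — this domain ends here.

1 2 3 4 7 10 11 12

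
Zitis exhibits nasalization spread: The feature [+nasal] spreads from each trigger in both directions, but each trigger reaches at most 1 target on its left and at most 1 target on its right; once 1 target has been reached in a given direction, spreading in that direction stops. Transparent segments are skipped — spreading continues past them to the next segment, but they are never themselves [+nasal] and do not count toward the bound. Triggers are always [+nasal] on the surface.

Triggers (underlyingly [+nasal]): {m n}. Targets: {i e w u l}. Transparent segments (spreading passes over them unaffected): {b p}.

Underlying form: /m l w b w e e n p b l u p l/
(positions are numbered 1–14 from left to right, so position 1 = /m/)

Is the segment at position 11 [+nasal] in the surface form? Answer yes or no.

yes

From /m/ at 1 rightward: 2 /l/ → [+nasal]; bound reached.
From /m/ at 1 leftward: word edge.
From /n/ at 8 rightward: 9 /p/ transparent; 10 /b/ transparent; 11 /l/ → [+nasal]; bound reached.
From /n/ at 8 leftward: 7 /e/ → [+nasal]; bound reached.
Targets with no active source: positions 3 5 6 12 14 stay [-nasal].
[+nasal] positions on the surface: 1 2 7 8 11.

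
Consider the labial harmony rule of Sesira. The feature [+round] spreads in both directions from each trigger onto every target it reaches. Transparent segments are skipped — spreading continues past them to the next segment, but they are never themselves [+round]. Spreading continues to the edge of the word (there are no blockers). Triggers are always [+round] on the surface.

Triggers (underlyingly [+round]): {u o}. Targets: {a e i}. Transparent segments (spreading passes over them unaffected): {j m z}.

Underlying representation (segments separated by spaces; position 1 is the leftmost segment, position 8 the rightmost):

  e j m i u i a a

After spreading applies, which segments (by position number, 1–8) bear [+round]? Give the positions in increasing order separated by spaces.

1 4 5 6 7 8

From /u/ at 5 rightward: 6 /i/ → [+round]; 7 /a/ → [+round]; 8 /a/ → [+round]; word edge.
From /u/ at 5 leftward: 4 /i/ → [+round]; 3 /m/ transparent; 2 /j/ transparent; 1 /e/ → [+round]; word edge.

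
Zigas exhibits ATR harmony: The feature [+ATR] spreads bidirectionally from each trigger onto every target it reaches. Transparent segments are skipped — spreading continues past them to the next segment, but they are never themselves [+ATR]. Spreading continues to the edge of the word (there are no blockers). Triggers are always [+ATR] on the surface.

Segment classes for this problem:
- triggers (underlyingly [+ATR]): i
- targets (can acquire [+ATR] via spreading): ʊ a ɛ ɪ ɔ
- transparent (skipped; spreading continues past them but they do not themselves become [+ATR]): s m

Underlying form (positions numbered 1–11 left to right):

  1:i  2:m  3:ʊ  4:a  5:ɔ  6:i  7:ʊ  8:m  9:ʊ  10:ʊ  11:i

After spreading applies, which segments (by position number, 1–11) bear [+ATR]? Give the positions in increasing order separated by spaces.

1 3 4 5 6 7 9 10 11

From /i/ at 1 rightward: 2 /m/ transparent; 3 /ʊ/ → [+ATR]; 4 /a/ → [+ATR]; 5 /ɔ/ → [+ATR]; 6 /i/ is itself a trigger — this domain ends here.
From /i/ at 1 leftward: word edge.
From /i/ at 6 rightward: 7 /ʊ/ → [+ATR]; 8 /m/ transparent; 9 /ʊ/ → [+ATR]; 10 /ʊ/ → [+ATR]; 11 /i/ is itself a trigger — this domain ends here.
From /i/ at 6 leftward: 5 /ɔ/ → [+ATR]; 4 /a/ → [+ATR]; 3 /ʊ/ → [+ATR]; 2 /m/ transparent; 1 /i/ is itself a trigger — this domain ends here.
From /i/ at 11 rightward: word edge.
From /i/ at 11 leftward: 10 /ʊ/ → [+ATR]; 9 /ʊ/ → [+ATR]; 8 /m/ transparent; 7 /ʊ/ → [+ATR]; 6 /i/ is itself a trigger — this domain ends here.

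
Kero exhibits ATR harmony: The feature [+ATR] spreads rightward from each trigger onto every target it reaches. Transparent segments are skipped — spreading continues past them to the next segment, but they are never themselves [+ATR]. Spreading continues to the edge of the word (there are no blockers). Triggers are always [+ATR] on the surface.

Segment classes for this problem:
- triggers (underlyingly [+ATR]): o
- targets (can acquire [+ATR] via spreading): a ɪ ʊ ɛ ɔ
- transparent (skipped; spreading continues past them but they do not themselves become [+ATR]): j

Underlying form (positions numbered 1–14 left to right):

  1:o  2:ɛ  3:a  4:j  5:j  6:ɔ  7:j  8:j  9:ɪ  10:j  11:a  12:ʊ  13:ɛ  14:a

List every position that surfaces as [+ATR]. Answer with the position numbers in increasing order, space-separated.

1 2 3 6 9 11 12 13 14

From /o/ at 1 rightward: 2 /ɛ/ → [+ATR]; 3 /a/ → [+ATR]; 4 /j/ transparent; 5 /j/ transparent; 6 /ɔ/ → [+ATR]; 7 /j/ transparent; 8 /j/ transparent; 9 /ɪ/ → [+ATR]; 10 /j/ transparent; 11 /a/ → [+ATR]; 12 /ʊ/ → [+ATR]; 13 /ɛ/ → [+ATR]; 14 /a/ → [+ATR]; word edge.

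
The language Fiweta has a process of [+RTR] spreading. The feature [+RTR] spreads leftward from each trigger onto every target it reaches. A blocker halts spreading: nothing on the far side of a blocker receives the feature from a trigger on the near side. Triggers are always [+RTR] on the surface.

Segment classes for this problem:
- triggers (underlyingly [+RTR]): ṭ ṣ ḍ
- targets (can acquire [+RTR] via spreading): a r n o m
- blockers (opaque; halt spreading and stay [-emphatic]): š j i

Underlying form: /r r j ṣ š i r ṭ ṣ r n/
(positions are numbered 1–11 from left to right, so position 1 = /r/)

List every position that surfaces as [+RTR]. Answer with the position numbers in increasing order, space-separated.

4 7 8 9

From /ṣ/ at 4 leftward: 3 /j/ blocks.
From /ṭ/ at 8 leftward: 7 /r/ → [+RTR]; 6 /i/ blocks.
From /ṣ/ at 9 leftward: 8 /ṭ/ is itself a trigger — this domain ends here.
Targets with no active source: positions 1 2 10 11 stay [-emphatic].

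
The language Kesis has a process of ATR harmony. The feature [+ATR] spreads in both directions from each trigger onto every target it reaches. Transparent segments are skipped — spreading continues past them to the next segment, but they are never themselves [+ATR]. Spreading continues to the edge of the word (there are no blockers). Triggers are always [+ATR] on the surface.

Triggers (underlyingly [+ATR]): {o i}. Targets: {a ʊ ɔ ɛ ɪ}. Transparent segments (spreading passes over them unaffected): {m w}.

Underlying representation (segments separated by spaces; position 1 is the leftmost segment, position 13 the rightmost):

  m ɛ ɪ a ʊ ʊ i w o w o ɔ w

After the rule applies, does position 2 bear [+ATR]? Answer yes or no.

yes

From /i/ at 7 rightward: 8 /w/ transparent; 9 /o/ is itself a trigger — this domain ends here.
From /i/ at 7 leftward: 6 /ʊ/ → [+ATR]; 5 /ʊ/ → [+ATR]; 4 /a/ → [+ATR]; 3 /ɪ/ → [+ATR]; 2 /ɛ/ → [+ATR]; 1 /m/ transparent; word edge.
From /o/ at 9 rightward: 10 /w/ transparent; 11 /o/ is itself a trigger — this domain ends here.
From /o/ at 9 leftward: 8 /w/ transparent; 7 /i/ is itself a trigger — this domain ends here.
From /o/ at 11 rightward: 12 /ɔ/ → [+ATR]; 13 /w/ transparent; word edge.
From /o/ at 11 leftward: 10 /w/ transparent; 9 /o/ is itself a trigger — this domain ends here.
[+ATR] positions on the surface: 2 3 4 5 6 7 9 11 12.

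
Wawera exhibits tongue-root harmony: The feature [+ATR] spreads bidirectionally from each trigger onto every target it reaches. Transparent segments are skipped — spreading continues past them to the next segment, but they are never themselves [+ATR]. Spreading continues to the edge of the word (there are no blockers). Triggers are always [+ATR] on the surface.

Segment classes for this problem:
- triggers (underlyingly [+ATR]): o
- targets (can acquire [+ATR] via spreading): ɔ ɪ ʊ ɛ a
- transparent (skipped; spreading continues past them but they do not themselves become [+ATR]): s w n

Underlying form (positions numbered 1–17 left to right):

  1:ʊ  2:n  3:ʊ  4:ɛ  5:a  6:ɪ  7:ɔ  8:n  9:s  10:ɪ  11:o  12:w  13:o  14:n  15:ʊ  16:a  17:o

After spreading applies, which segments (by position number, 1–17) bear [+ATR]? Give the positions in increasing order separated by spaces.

From /o/ at 11 rightward: 12 /w/ transparent; 13 /o/ is itself a trigger — this domain ends here.
From /o/ at 11 leftward: 10 /ɪ/ → [+ATR]; 9 /s/ transparent; 8 /n/ transparent; 7 /ɔ/ → [+ATR]; 6 /ɪ/ → [+ATR]; 5 /a/ → [+ATR]; 4 /ɛ/ → [+ATR]; 3 /ʊ/ → [+ATR]; 2 /n/ transparent; 1 /ʊ/ → [+ATR]; word edge.
From /o/ at 13 rightward: 14 /n/ transparent; 15 /ʊ/ → [+ATR]; 16 /a/ → [+ATR]; 17 /o/ is itself a trigger — this domain ends here.
From /o/ at 13 leftward: 12 /w/ transparent; 11 /o/ is itself a trigger — this domain ends here.
From /o/ at 17 rightward: word edge.
From /o/ at 17 leftward: 16 /a/ → [+ATR]; 15 /ʊ/ → [+ATR]; 14 /n/ transparent; 13 /o/ is itself a trigger — this domain ends here.

1 3 4 5 6 7 10 11 13 15 16 17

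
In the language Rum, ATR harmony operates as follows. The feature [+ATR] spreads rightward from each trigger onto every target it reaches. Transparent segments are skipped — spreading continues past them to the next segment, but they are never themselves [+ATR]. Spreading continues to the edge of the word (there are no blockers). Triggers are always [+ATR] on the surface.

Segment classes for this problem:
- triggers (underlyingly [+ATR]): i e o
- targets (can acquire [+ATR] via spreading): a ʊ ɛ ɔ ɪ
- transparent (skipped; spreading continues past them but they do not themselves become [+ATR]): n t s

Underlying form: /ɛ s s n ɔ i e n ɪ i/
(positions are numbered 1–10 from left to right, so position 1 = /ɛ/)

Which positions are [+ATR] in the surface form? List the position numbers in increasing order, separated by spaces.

From /i/ at 6 rightward: 7 /e/ is itself a trigger — this domain ends here.
From /e/ at 7 rightward: 8 /n/ transparent; 9 /ɪ/ → [+ATR]; 10 /i/ is itself a trigger — this domain ends here.
From /i/ at 10 rightward: word edge.
Targets with no active source: positions 1 5 stay [-ATR].

6 7 9 10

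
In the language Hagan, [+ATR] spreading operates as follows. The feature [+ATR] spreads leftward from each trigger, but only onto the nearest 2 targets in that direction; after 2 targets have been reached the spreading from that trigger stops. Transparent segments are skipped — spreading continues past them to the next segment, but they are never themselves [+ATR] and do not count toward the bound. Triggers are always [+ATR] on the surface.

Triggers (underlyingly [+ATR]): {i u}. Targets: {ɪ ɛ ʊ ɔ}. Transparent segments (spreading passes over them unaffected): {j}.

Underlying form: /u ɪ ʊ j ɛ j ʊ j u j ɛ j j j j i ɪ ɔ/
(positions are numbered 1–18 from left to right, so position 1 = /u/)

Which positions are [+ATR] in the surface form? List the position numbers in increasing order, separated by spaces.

From /u/ at 1 leftward: word edge.
From /u/ at 9 leftward: 8 /j/ transparent; 7 /ʊ/ → [+ATR]; 6 /j/ transparent; 5 /ɛ/ → [+ATR]; bound reached.
From /i/ at 16 leftward: 15 /j/ transparent; 14 /j/ transparent; 13 /j/ transparent; 12 /j/ transparent; 11 /ɛ/ → [+ATR]; 10 /j/ transparent; 9 /u/ is itself a trigger — this domain ends here.
Targets with no active source: positions 2 3 17 18 stay [-ATR].

1 5 7 9 11 16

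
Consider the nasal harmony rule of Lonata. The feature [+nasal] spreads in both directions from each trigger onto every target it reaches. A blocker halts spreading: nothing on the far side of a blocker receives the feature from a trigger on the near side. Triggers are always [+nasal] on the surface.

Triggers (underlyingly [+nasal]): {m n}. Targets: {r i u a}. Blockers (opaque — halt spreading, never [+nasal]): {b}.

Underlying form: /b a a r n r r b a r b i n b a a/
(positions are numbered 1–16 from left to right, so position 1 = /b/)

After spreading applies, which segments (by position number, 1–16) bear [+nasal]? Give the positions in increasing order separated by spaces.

From /n/ at 5 rightward: 6 /r/ → [+nasal]; 7 /r/ → [+nasal]; 8 /b/ blocks.
From /n/ at 5 leftward: 4 /r/ → [+nasal]; 3 /a/ → [+nasal]; 2 /a/ → [+nasal]; 1 /b/ blocks.
From /n/ at 13 rightward: 14 /b/ blocks.
From /n/ at 13 leftward: 12 /i/ → [+nasal]; 11 /b/ blocks.
Targets with no active source: positions 9 10 15 16 stay [-nasal].

2 3 4 5 6 7 12 13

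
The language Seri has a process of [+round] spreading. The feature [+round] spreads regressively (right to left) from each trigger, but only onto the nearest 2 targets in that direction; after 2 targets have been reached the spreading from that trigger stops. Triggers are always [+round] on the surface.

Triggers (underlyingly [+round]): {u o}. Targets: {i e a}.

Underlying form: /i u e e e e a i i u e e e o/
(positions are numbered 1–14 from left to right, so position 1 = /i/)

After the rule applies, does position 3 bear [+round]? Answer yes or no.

no

From /u/ at 2 leftward: 1 /i/ → [+round]; word edge.
From /u/ at 10 leftward: 9 /i/ → [+round]; 8 /i/ → [+round]; bound reached.
From /o/ at 14 leftward: 13 /e/ → [+round]; 12 /e/ → [+round]; bound reached.
Targets with no active source: positions 3 4 5 6 7 11 stay [-round].
[+round] positions on the surface: 1 2 8 9 10 12 13 14.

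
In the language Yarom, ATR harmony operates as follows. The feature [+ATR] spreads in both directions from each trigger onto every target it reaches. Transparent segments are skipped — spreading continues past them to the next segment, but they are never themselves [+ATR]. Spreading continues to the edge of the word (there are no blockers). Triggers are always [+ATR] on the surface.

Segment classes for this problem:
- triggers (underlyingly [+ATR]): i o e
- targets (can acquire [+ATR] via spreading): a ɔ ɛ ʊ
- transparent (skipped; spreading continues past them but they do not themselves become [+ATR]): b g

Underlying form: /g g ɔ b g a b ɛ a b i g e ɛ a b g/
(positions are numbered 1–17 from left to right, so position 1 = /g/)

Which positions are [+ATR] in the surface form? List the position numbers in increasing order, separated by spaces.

3 6 8 9 11 13 14 15

From /i/ at 11 rightward: 12 /g/ transparent; 13 /e/ is itself a trigger — this domain ends here.
From /i/ at 11 leftward: 10 /b/ transparent; 9 /a/ → [+ATR]; 8 /ɛ/ → [+ATR]; 7 /b/ transparent; 6 /a/ → [+ATR]; 5 /g/ transparent; 4 /b/ transparent; 3 /ɔ/ → [+ATR]; 2 /g/ transparent; 1 /g/ transparent; word edge.
From /e/ at 13 rightward: 14 /ɛ/ → [+ATR]; 15 /a/ → [+ATR]; 16 /b/ transparent; 17 /g/ transparent; word edge.
From /e/ at 13 leftward: 12 /g/ transparent; 11 /i/ is itself a trigger — this domain ends here.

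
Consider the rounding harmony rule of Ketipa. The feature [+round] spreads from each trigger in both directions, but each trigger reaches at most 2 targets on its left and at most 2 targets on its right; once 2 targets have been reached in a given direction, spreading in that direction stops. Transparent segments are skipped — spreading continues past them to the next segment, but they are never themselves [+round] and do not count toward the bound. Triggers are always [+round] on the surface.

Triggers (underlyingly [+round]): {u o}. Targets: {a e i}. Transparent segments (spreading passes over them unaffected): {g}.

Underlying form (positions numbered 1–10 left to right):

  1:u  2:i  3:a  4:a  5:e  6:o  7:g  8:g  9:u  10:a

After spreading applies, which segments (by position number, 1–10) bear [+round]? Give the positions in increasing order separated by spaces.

From /u/ at 1 rightward: 2 /i/ → [+round]; 3 /a/ → [+round]; bound reached.
From /u/ at 1 leftward: word edge.
From /o/ at 6 rightward: 7 /g/ transparent; 8 /g/ transparent; 9 /u/ is itself a trigger — this domain ends here.
From /o/ at 6 leftward: 5 /e/ → [+round]; 4 /a/ → [+round]; bound reached.
From /u/ at 9 rightward: 10 /a/ → [+round]; word edge.
From /u/ at 9 leftward: 8 /g/ transparent; 7 /g/ transparent; 6 /o/ is itself a trigger — this domain ends here.

1 2 3 4 5 6 9 10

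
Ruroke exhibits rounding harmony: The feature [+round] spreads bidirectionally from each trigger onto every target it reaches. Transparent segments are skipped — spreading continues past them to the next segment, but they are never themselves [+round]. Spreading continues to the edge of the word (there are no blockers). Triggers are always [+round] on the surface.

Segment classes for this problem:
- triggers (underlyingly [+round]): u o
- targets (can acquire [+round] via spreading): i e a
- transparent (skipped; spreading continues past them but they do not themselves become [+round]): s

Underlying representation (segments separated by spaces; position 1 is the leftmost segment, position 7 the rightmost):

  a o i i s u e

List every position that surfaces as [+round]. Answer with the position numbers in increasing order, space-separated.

1 2 3 4 6 7

From /o/ at 2 rightward: 3 /i/ → [+round]; 4 /i/ → [+round]; 5 /s/ transparent; 6 /u/ is itself a trigger — this domain ends here.
From /o/ at 2 leftward: 1 /a/ → [+round]; word edge.
From /u/ at 6 rightward: 7 /e/ → [+round]; word edge.
From /u/ at 6 leftward: 5 /s/ transparent; 4 /i/ → [+round]; 3 /i/ → [+round]; 2 /o/ is itself a trigger — this domain ends here.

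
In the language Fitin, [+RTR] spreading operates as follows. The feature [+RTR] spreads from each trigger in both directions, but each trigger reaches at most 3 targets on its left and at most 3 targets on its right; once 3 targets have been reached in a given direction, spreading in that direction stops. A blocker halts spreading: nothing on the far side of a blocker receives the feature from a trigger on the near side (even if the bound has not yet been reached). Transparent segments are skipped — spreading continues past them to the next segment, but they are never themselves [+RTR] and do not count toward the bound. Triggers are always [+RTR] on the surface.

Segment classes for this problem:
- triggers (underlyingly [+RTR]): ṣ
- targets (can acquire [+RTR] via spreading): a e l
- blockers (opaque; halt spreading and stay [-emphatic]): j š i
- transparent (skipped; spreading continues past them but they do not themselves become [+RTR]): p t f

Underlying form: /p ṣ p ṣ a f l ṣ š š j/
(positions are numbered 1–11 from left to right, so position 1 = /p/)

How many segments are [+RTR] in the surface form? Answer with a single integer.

5

From /ṣ/ at 2 rightward: 3 /p/ transparent; 4 /ṣ/ is itself a trigger — this domain ends here.
From /ṣ/ at 2 leftward: 1 /p/ transparent; word edge.
From /ṣ/ at 4 rightward: 5 /a/ → [+RTR]; 6 /f/ transparent; 7 /l/ → [+RTR]; 8 /ṣ/ is itself a trigger — this domain ends here.
From /ṣ/ at 4 leftward: 3 /p/ transparent; 2 /ṣ/ is itself a trigger — this domain ends here.
From /ṣ/ at 8 rightward: 9 /š/ blocks.
From /ṣ/ at 8 leftward: 7 /l/ → [+RTR]; 6 /f/ transparent; 5 /a/ → [+RTR]; 4 /ṣ/ is itself a trigger — this domain ends here.
[+RTR] positions on the surface: 2 4 5 7 8.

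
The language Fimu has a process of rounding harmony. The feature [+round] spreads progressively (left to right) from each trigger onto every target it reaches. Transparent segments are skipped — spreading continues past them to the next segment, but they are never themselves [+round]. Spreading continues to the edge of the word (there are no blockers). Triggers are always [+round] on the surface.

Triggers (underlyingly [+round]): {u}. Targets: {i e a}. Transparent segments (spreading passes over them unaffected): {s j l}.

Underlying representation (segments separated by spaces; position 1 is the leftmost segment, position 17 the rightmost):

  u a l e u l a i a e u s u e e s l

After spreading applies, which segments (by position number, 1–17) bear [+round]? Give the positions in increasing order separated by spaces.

From /u/ at 1 rightward: 2 /a/ → [+round]; 3 /l/ transparent; 4 /e/ → [+round]; 5 /u/ is itself a trigger — this domain ends here.
From /u/ at 5 rightward: 6 /l/ transparent; 7 /a/ → [+round]; 8 /i/ → [+round]; 9 /a/ → [+round]; 10 /e/ → [+round]; 11 /u/ is itself a trigger — this domain ends here.
From /u/ at 11 rightward: 12 /s/ transparent; 13 /u/ is itself a trigger — this domain ends here.
From /u/ at 13 rightward: 14 /e/ → [+round]; 15 /e/ → [+round]; 16 /s/ transparent; 17 /l/ transparent; word edge.

1 2 4 5 7 8 9 10 11 13 14 15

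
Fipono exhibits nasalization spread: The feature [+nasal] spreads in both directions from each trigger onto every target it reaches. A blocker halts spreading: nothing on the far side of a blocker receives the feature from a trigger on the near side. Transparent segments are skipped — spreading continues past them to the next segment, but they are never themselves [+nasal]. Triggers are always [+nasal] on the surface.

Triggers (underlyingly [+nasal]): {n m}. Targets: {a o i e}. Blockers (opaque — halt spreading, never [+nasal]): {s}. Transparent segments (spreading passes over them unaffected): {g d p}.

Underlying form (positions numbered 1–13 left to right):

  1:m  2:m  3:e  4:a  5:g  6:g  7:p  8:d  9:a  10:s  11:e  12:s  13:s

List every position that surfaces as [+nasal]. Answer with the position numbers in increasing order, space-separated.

1 2 3 4 9

From /m/ at 1 rightward: 2 /m/ is itself a trigger — this domain ends here.
From /m/ at 1 leftward: word edge.
From /m/ at 2 rightward: 3 /e/ → [+nasal]; 4 /a/ → [+nasal]; 5 /g/ transparent; 6 /g/ transparent; 7 /p/ transparent; 8 /d/ transparent; 9 /a/ → [+nasal]; 10 /s/ blocks.
From /m/ at 2 leftward: 1 /m/ is itself a trigger — this domain ends here.
Target with no active source: position 11 stays [-nasal].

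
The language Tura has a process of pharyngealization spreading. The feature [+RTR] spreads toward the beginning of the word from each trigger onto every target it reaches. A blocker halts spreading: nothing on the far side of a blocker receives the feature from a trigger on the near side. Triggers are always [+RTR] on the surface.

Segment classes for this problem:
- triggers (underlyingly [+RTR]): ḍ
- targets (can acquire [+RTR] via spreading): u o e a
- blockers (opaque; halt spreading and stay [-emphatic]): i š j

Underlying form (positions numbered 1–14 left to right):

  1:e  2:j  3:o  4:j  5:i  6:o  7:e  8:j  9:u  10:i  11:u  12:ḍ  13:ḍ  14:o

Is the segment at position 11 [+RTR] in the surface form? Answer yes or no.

From /ḍ/ at 12 leftward: 11 /u/ → [+RTR]; 10 /i/ blocks.
From /ḍ/ at 13 leftward: 12 /ḍ/ is itself a trigger — this domain ends here.
Targets with no active source: positions 1 3 6 7 9 14 stay [-emphatic].
[+RTR] positions on the surface: 11 12 13.

yes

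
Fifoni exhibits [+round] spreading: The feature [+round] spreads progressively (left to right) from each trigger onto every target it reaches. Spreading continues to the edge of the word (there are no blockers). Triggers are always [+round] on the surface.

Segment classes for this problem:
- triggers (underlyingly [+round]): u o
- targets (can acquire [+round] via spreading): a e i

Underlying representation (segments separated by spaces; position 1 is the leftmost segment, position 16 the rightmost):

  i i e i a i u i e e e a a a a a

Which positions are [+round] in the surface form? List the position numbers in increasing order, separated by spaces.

From /u/ at 7 rightward: 8 /i/ → [+round]; 9 /e/ → [+round]; 10 /e/ → [+round]; 11 /e/ → [+round]; 12 /a/ → [+round]; 13 /a/ → [+round]; 14 /a/ → [+round]; 15 /a/ → [+round]; 16 /a/ → [+round]; word edge.
Targets with no active source: positions 1 2 3 4 5 6 stay [-round].

7 8 9 10 11 12 13 14 15 16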